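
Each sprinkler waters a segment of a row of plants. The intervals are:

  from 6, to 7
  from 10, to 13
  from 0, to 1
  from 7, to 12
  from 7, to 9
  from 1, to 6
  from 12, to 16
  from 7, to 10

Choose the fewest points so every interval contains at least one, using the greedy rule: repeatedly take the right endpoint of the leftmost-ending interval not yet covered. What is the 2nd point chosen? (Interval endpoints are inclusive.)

Sorted: [0,1] [1,6] [6,7] [7,9] [7,10] [7,12] [10,13] [12,16]
{[0,1],[1,6]} hit by 1; {[6,7],[7,9],[7,10],[7,12]} hit by 7; {[10,13],[12,16]} hit by 13.
Points: 1, 7, 13 (3 total).

7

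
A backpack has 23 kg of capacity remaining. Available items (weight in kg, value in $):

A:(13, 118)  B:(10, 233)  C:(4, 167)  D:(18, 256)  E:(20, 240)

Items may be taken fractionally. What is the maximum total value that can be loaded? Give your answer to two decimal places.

Sort by value per unit weight and fill in that order.
Ratios (sorted): C 41.75, B 23.30, D 14.22, E 12.00, A 9.08
take C (4 @ 167); take B (10 @ 233); take 9/18 of D → 128.00. Capacity used 23/23.
Total value = 528.00

528.00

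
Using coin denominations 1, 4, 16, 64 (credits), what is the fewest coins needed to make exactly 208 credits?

4

Use the largest denomination that fits, subtract, and repeat.
208 = 3×64 + 1×16
Total coins = 3 + 1 = 4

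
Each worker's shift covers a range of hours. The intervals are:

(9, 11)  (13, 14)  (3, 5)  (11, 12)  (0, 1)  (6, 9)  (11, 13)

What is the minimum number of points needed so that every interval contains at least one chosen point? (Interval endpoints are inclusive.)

Process intervals by earliest right end; each time one isn't hit yet, stab at its right endpoint.
By right end: [0,1]  [3,5]  [6,9]  [9,11]  [11,12]  [11,13]  [13,14]
[0,1] uncovered → point at 1; [3,5] uncovered → point at 5; [6,9] uncovered → point at 9; [11,12] uncovered → point at 12; [13,14] uncovered → point at 14.
Points: 1, 5, 9, 12, 14 (5 total).

5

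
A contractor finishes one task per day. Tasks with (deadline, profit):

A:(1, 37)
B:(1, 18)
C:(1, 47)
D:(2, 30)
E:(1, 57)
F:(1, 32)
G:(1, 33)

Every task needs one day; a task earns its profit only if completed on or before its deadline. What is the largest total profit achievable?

Take jobs in profit order; each goes to the latest open slot no later than its deadline.
Profit order: E=57 C=47 A=37 G=33 F=32 D=30 B=18
Assign: E→slot 1, C skipped, A skipped, G skipped, F skipped, D→slot 2, B skipped.
Slots: [1:E] [2:D]
Profit = 57 + 30 = 87

87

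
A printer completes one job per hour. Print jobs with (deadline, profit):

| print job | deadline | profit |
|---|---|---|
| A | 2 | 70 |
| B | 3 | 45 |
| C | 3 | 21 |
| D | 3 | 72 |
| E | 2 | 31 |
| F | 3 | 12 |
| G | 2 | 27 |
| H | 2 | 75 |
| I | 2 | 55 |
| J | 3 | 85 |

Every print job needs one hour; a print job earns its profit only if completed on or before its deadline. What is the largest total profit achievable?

Take jobs in profit order; each goes to the latest open slot no later than its deadline.
Profit order: J=85 H=75 D=72 A=70 I=55 B=45 E=31 G=27 C=21 F=12
Assign: J→slot 3, H→slot 2, D→slot 1, A skipped, I skipped, B skipped, E skipped, G skipped, C skipped, F skipped.
Slots: [1:D] [2:H] [3:J]
Profit = 72 + 75 + 85 = 232

232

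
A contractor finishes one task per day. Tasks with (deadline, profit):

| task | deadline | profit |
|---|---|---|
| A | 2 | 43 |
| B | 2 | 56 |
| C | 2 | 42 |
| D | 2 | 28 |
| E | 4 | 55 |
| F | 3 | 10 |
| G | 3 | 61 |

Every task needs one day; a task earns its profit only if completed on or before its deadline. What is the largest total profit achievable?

215

Take jobs in profit order; each goes to the latest open slot no later than its deadline.
Profit order: G=61 B=56 E=55 A=43 C=42 D=28 F=10
Assign: G→slot 3, B→slot 2, E→slot 4, A→slot 1, C skipped, D skipped, F skipped.
Slots: [1:A] [2:B] [3:G] [4:E]
Profit = 43 + 56 + 61 + 55 = 215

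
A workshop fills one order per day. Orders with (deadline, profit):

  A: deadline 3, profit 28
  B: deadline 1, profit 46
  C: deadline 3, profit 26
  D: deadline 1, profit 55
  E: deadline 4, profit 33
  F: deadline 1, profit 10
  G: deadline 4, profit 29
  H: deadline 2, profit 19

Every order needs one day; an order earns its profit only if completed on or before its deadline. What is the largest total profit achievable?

By profit: D(d1,55), B(d1,46), E(d4,33), G(d4,29), A(d3,28), C(d3,26), H(d2,19), F(d1,10)
D→slot 1; B skipped; E→slot 4; G→slot 3; A→slot 2; C skipped; H skipped; F skipped.
Profit = 55 + 28 + 29 + 33 = 145

145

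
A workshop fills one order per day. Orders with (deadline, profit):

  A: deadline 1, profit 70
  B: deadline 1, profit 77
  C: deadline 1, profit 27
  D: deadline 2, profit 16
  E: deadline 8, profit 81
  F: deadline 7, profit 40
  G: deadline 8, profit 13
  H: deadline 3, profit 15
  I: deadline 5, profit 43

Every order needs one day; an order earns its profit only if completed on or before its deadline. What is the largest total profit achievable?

285

Sort by profit descending; place each in the latest free slot ≤ its deadline.
By profit: E(d8,81), B(d1,77), A(d1,70), I(d5,43), F(d7,40), C(d1,27), D(d2,16), H(d3,15), G(d8,13)
E→slot 8; B→slot 1; A skipped; I→slot 5; F→slot 7; C skipped; D→slot 2; H→slot 3; G→slot 6.
Profit = 77 + 16 + 15 + 43 + 13 + 40 + 81 = 285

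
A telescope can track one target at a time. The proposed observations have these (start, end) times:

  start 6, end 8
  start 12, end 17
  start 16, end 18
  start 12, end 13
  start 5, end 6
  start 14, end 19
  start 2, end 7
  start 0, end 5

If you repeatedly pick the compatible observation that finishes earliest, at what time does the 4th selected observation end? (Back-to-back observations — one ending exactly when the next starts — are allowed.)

Greedy by earliest finish: after sorting by end time, pick each interval compatible with the last pick.
Sorted by end: (0,5)  (5,6)  (2,7)  (6,8)  (12,13)  (12,17)  (16,18)  (14,19)
take (0,5); take (5,6); take (6,8); take (12,13); skip (12,17); take (16,18).
Selected: (0,5) (5,6) (6,8) (12,13) (16,18)

13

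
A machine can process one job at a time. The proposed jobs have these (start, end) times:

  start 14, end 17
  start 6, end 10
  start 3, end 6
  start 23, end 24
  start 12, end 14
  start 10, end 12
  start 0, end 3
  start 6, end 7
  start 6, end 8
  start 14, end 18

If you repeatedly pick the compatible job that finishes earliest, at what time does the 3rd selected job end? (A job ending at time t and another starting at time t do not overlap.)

Order by finish time; keep every interval that doesn't clash with the previous kept one.
Sorted by end: (0,3)  (3,6)  (6,7)  (6,8)  (6,10)  (10,12)  (12,14)  (14,17)  (14,18)  (23,24)
take (0,3); take (3,6); take (6,7); skip (6,10); take (10,12); take (12,14); take (14,17); skip (14,18); take (23,24).
Selected: (0,3) (3,6) (6,7) (10,12) (12,14) (14,17) (23,24)

7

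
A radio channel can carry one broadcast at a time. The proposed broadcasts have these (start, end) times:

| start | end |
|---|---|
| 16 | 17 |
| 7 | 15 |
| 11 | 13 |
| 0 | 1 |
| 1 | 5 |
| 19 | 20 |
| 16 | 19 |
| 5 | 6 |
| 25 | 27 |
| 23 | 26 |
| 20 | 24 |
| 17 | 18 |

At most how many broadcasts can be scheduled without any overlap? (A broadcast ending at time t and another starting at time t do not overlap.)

9

Sorted by end: (0,1)  (1,5)  (5,6)  (11,13)  (7,15)  (16,17)  (17,18)  (16,19)  (19,20)  (20,24)  (23,26)  (25,27)
take (0,1); take (1,5); take (5,6); take (11,13); take (16,17); take (17,18); take (19,20); take (20,24); take (25,27).
Selected 9 broadcasts.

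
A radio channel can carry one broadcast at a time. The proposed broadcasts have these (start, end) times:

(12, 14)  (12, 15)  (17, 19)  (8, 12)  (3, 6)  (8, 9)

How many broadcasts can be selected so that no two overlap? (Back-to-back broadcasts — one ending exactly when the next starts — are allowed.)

4

Greedy by earliest finish: after sorting by end time, pick each interval compatible with the last pick.
By end time: (3,6), (8,9), (8,12), (12,14), (12,15), (17,19).
Pick (3,6); next start ≥ 6 → (8,9); next start ≥ 9 → (12,14); next start ≥ 14 → (17,19).
Selected 4 broadcasts.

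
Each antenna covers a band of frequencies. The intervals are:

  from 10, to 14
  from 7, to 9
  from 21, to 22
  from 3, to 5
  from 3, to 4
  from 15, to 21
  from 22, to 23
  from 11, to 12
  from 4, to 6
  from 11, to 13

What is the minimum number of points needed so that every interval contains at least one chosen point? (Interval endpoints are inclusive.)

5

Sort by right endpoint; whenever an interval is uncovered, place a point at its right end.
Sorted: [3,4] [3,5] [4,6] [7,9] [11,12] [11,13] [10,14] [15,21] [21,22] [22,23]
{[3,4],[3,5],[4,6]} hit by 4; {[7,9]} hit by 9; {[11,12],[11,13],[10,14]} hit by 12; {[15,21],[21,22]} hit by 21; {[22,23]} hit by 23.
Points: 4, 9, 12, 21, 23 (5 total).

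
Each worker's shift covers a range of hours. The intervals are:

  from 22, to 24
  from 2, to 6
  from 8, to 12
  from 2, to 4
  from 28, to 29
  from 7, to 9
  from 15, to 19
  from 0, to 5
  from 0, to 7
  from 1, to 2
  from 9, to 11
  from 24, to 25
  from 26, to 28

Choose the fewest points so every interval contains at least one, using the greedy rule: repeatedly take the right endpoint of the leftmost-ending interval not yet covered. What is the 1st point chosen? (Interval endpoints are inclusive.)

Sort by right endpoint; whenever an interval is uncovered, place a point at its right end.
By right end: [1,2]  [2,4]  [0,5]  [2,6]  [0,7]  [7,9]  [9,11]  [8,12]  [15,19]  [22,24]  [24,25]  [26,28]  [28,29]
[1,2] uncovered → point at 2; [7,9] uncovered → point at 9; [15,19] uncovered → point at 19; [22,24] uncovered → point at 24; [26,28] uncovered → point at 28.
Points: 2, 9, 19, 24, 28 (5 total).

2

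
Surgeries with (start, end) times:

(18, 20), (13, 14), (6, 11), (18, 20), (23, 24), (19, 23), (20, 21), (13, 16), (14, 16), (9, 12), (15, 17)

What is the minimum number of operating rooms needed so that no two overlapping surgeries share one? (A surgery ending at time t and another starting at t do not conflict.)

starts: [6, 9, 13, 13, 14, 15, 18, 18, 19, 20, 23]
ends:   [11, 12, 14, 16, 16, 17, 20, 20, 21, 23, 24]
s6→1 s9→2 e11→1 e12→0 s13→1 s13→2 e14→1 s14→2 s15→3  — peak 3.

3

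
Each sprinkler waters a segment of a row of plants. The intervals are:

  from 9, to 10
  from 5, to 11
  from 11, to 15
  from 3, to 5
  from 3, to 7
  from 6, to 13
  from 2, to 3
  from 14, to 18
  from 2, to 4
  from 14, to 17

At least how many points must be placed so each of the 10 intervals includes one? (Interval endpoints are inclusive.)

Sort by right endpoint; whenever an interval is uncovered, place a point at its right end.
By right end: [2,3]  [2,4]  [3,5]  [3,7]  [9,10]  [5,11]  [6,13]  [11,15]  [14,17]  [14,18]
[2,3] uncovered → point at 3; [9,10] uncovered → point at 10; [11,15] uncovered → point at 15.
Points: 3, 10, 15 (3 total).

3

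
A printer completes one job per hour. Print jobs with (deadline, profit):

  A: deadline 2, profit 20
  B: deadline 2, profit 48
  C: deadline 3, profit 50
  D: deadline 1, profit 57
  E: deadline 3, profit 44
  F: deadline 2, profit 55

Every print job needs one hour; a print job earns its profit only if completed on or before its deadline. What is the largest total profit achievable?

162

Sort by profit descending; place each in the latest free slot ≤ its deadline.
By profit: D(d1,57), F(d2,55), C(d3,50), B(d2,48), E(d3,44), A(d2,20)
D→slot 1; F→slot 2; C→slot 3; B skipped; E skipped; A skipped.
Profit = 57 + 55 + 50 = 162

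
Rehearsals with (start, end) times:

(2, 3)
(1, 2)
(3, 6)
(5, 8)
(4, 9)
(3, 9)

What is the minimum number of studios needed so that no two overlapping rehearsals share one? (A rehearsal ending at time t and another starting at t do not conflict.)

4

The answer is the maximum number of intervals overlapping at any instant.
Events (time:±→running): 1:+→1 2:-→0 2:+→1 3:-→0 3:+→1 3:+→2 4:+→3 5:+→4 … peak 4.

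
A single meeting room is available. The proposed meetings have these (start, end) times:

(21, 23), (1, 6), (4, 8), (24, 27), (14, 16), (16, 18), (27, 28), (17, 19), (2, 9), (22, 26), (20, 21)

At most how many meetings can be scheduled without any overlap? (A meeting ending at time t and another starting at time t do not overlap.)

7

Sort by end time and greedily take each interval whose start is ≥ the last chosen end.
By end time: (1,6), (4,8), (2,9), (14,16), (16,18), (17,19), (20,21), (21,23), (22,26), (24,27), (27,28).
Pick (1,6); next start ≥ 6 → (14,16); next start ≥ 16 → (16,18); next start ≥ 18 → (20,21); next start ≥ 21 → (21,23); next start ≥ 23 → (24,27); next start ≥ 27 → (27,28).
Selected 7 meetings.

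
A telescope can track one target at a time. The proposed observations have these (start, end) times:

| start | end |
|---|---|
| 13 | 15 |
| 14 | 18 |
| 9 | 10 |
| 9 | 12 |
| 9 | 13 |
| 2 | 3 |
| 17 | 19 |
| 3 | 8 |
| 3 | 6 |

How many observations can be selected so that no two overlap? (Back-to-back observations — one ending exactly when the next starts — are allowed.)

5

Order by finish time; keep every interval that doesn't clash with the previous kept one.
Sorted by end: (2,3)  (3,6)  (3,8)  (9,10)  (9,12)  (9,13)  (13,15)  (14,18)  (17,19)
take (2,3); take (3,6); skip (3,8); take (9,10); take (13,15); take (17,19).
Selected 5 observations.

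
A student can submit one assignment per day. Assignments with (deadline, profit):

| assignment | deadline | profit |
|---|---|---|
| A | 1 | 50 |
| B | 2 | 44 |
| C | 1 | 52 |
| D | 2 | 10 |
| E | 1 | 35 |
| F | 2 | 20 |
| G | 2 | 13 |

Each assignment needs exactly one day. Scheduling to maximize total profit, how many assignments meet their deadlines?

2

By profit: C(d1,52), A(d1,50), B(d2,44), E(d1,35), F(d2,20), G(d2,13), D(d2,10)
C→slot 1; A skipped; B→slot 2; E skipped; F skipped; G skipped; D skipped.
2 of 7 scheduled.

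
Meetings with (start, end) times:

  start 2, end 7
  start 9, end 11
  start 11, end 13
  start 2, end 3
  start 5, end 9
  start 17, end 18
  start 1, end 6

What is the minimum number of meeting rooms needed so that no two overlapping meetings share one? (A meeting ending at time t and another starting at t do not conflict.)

3

The answer is the maximum number of intervals overlapping at any instant.
Events (time:±→running): 1:+→1 2:+→2 2:+→3 … peak 3.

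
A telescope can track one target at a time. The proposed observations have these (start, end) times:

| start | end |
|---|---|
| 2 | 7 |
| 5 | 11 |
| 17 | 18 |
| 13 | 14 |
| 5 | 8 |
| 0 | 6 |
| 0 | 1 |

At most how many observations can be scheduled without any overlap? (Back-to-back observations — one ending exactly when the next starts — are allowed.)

4

Greedy by earliest finish: after sorting by end time, pick each interval compatible with the last pick.
Sorted by end: (0,1)  (0,6)  (2,7)  (5,8)  (5,11)  (13,14)  (17,18)
take (0,1); skip (0,6); take (2,7); skip (5,11); take (13,14); take (17,18).
Selected 4 observations.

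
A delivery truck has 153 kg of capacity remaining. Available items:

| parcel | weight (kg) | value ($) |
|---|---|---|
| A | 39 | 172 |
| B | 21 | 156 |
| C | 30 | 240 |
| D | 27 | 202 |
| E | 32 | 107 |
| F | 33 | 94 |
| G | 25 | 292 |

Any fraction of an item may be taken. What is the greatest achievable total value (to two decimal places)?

1098.78

Sort by value per unit weight and fill in that order.
Order: G (292/25=11.68) > C (240/30=8.00) > D (202/27=7.48) > B (156/21=7.43) > A (172/39=4.41) > E (107/32=3.34) > F (94/33=2.85)
Fill: take G (25 @ 292) → take C (30 @ 240) → take D (27 @ 202) → take B (21 @ 156) → take A (39 @ 172) → take 11/32 of E → 36.78; 153/153 used.
Total value = 1098.78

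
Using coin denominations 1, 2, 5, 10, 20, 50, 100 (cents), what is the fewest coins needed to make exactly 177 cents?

5

177 = 1×100 + 1×50 + 1×20 + 1×5 + 1×2
Total coins = 1 + 1 + 1 + 1 + 1 = 5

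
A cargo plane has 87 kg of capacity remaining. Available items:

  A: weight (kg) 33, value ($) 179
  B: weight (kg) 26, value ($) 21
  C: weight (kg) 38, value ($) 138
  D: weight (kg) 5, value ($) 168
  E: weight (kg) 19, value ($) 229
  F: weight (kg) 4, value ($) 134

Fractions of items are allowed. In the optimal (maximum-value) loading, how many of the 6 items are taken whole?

4

Greedy by value/weight ratio, highest first.
Ratios (sorted): D 33.60, F 33.50, E 12.05, A 5.42, C 3.63, B 0.81
take D (5 @ 168); take F (4 @ 134); take E (19 @ 229); take A (33 @ 179); take 26/38 of C → 94.42. Capacity used 87/87.
4 item(s) taken whole; one partial (take 26/38 of C).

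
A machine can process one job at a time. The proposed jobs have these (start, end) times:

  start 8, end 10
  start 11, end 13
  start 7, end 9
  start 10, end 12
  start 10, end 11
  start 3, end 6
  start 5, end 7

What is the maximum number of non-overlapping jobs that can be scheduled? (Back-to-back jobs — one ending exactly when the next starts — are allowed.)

4

Sorted by end: (3,6)  (5,7)  (7,9)  (8,10)  (10,11)  (10,12)  (11,13)
take (3,6); skip (5,7); take (7,9); take (10,11); take (11,13).
Selected 4 jobs.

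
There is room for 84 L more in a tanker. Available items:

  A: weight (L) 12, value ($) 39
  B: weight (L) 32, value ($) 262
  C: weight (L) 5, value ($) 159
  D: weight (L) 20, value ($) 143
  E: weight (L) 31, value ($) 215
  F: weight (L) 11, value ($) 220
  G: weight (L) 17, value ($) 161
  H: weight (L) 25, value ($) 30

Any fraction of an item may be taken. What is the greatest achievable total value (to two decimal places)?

937.85

Greedy by value/weight ratio, highest first.
Ratios (sorted): C 31.80, F 20.00, G 9.47, B 8.19, D 7.15, E 6.94, A 3.25, H 1.20
take C (5 @ 159); take F (11 @ 220); take G (17 @ 161); take B (32 @ 262); take 19/20 of D → 135.85. Capacity used 84/84.
Total value = 937.85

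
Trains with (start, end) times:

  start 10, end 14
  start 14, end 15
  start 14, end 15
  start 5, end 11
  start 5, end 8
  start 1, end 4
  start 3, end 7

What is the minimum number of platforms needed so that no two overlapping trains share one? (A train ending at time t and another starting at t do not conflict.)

3

The answer is the maximum number of intervals overlapping at any instant.
starts: [1, 3, 5, 5, 10, 14, 14]
ends:   [4, 7, 8, 11, 14, 15, 15]
s1→1 s3→2 e4→1 s5→2 s5→3  — peak 3.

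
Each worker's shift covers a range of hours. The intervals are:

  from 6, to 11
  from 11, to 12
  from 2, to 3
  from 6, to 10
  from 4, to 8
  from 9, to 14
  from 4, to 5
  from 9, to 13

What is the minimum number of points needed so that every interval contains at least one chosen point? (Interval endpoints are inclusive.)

Sort by right endpoint; whenever an interval is uncovered, place a point at its right end.
Sorted: [2,3] [4,5] [4,8] [6,10] [6,11] [11,12] [9,13] [9,14]
{[2,3]} hit by 3; {[4,5],[4,8]} hit by 5; {[6,10],[6,11]} hit by 10; {[11,12],[9,13],[9,14]} hit by 12.
Points: 3, 5, 10, 12 (4 total).

4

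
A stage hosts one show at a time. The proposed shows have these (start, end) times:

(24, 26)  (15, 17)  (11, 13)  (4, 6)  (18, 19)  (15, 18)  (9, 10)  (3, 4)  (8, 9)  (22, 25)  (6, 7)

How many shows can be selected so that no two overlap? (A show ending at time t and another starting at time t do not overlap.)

9

Sort by end time and greedily take each interval whose start is ≥ the last chosen end.
Sorted by end: (3,4)  (4,6)  (6,7)  (8,9)  (9,10)  (11,13)  (15,17)  (15,18)  (18,19)  (22,25)  (24,26)
take (3,4); take (4,6); take (6,7); take (8,9); take (9,10); take (11,13); take (15,17); take (18,19); take (22,25); skip (24,26).
Selected 9 shows.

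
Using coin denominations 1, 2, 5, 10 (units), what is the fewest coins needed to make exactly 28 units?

5

Use the largest denomination that fits, subtract, and repeat.
28 = 2×10 + 1×5 + 1×2 + 1×1
Total coins = 2 + 1 + 1 + 1 = 5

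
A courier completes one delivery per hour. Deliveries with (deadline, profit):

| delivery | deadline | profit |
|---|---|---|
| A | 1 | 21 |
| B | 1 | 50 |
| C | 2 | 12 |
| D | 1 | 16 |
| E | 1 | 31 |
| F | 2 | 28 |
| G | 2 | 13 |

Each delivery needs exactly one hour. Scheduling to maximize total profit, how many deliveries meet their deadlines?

Take jobs in profit order; each goes to the latest open slot no later than its deadline.
Profit order: B=50 E=31 F=28 A=21 D=16 G=13 C=12
Assign: B→slot 1, E skipped, F→slot 2, A skipped, D skipped, G skipped, C skipped.
Slots: [1:B] [2:F]
2 of 7 scheduled.

2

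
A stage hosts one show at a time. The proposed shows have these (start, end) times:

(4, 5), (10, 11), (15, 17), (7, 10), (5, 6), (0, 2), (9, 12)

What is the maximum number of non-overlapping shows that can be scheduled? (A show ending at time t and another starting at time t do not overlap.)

Order by finish time; keep every interval that doesn't clash with the previous kept one.
Sorted by end: (0,2)  (4,5)  (5,6)  (7,10)  (10,11)  (9,12)  (15,17)
take (0,2); take (4,5); take (5,6); take (7,10); take (10,11); skip (9,12); take (15,17).
Selected 6 shows.

6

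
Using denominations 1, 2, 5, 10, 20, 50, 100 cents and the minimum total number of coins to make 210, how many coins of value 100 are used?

2

Greedy: take as many of the largest coin as possible, then repeat with the remainder.
210 − 2×100→10 − 1×10→0
Count of 100: 2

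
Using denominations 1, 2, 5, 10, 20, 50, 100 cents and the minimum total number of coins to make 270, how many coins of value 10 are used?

0

Greedy: take as many of the largest coin as possible, then repeat with the remainder.
270 = 2×100 + 1×50 + 1×20
Count of 10: 0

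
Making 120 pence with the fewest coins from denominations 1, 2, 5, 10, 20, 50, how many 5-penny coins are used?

120 = 2×50 + 1×20
Count of 5: 0

0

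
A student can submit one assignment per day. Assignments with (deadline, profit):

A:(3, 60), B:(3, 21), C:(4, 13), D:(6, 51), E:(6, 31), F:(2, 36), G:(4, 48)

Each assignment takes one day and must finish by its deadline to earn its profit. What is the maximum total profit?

247

Profit order: A=60 D=51 G=48 F=36 E=31 B=21 C=13
Assign: A→slot 3, D→slot 6, G→slot 4, F→slot 2, E→slot 5, B→slot 1, C skipped.
Slots: [1:B] [2:F] [3:A] [4:G] [5:E] [6:D]
Profit = 21 + 36 + 60 + 48 + 31 + 51 = 247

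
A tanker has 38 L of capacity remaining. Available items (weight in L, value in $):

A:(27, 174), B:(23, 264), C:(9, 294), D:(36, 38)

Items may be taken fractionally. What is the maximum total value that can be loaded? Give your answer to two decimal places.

596.67

Sort by value per unit weight and fill in that order.
Ratios (sorted): C 32.67, B 11.48, A 6.44, D 1.06
take C (9 @ 294); take B (23 @ 264); take 6/27 of A → 38.67. Capacity used 38/38.
Total value = 596.67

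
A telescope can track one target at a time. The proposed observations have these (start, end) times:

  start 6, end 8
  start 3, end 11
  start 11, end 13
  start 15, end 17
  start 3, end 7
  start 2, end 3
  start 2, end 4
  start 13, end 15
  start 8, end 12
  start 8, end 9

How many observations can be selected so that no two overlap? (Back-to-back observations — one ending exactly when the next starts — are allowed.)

6

Sort by end time and greedily take each interval whose start is ≥ the last chosen end.
By end time: (2,3), (2,4), (3,7), (6,8), (8,9), (3,11), (8,12), (11,13), (13,15), (15,17).
Pick (2,3); next start ≥ 3 → (3,7); next start ≥ 7 → (8,9); next start ≥ 9 → (11,13); next start ≥ 13 → (13,15); next start ≥ 15 → (15,17).
Selected 6 observations.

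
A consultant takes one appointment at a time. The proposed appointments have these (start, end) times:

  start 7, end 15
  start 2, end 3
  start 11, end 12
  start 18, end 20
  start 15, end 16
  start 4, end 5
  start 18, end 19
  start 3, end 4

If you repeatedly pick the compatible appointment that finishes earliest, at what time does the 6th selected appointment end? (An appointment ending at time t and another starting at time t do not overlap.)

19

Greedy by earliest finish: after sorting by end time, pick each interval compatible with the last pick.
By end time: (2,3), (3,4), (4,5), (11,12), (7,15), (15,16), (18,19), (18,20).
Pick (2,3); next start ≥ 3 → (3,4); next start ≥ 4 → (4,5); next start ≥ 5 → (11,12); next start ≥ 12 → (15,16); next start ≥ 16 → (18,19).
Selected: (2,3) (3,4) (4,5) (11,12) (15,16) (18,19)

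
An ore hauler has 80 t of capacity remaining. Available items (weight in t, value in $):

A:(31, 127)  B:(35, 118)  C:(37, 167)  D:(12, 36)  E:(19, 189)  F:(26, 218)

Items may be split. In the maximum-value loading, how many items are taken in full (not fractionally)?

Order: E (189/19=9.95) > F (218/26=8.38) > C (167/37=4.51) > A (127/31=4.10) > B (118/35=3.37) > D (36/12=3.00)
Fill: take E (19 @ 189) → take F (26 @ 218) → take 35/37 of C → 157.97; 80/80 used.
2 item(s) taken whole; one partial (take 35/37 of C).

2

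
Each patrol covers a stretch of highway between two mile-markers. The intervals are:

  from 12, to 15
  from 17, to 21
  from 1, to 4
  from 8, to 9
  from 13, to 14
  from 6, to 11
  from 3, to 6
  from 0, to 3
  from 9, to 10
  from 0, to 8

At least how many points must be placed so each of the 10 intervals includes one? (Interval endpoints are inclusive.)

Process intervals by earliest right end; each time one isn't hit yet, stab at its right endpoint.
Sorted: [0,3] [1,4] [3,6] [0,8] [8,9] [9,10] [6,11] [13,14] [12,15] [17,21]
{[0,3],[1,4],[3,6],[0,8]} hit by 3; {[8,9],[9,10],[6,11]} hit by 9; {[13,14],[12,15]} hit by 14; {[17,21]} hit by 21.
Points: 3, 9, 14, 21 (4 total).

4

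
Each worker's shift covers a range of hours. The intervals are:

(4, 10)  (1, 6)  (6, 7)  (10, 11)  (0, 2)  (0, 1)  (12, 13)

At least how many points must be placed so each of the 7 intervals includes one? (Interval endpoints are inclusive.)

Sorted: [0,1] [0,2] [1,6] [6,7] [4,10] [10,11] [12,13]
{[0,1],[0,2],[1,6]} hit by 1; {[6,7],[4,10]} hit by 7; {[10,11]} hit by 11; {[12,13]} hit by 13.
Points: 1, 7, 11, 13 (4 total).

4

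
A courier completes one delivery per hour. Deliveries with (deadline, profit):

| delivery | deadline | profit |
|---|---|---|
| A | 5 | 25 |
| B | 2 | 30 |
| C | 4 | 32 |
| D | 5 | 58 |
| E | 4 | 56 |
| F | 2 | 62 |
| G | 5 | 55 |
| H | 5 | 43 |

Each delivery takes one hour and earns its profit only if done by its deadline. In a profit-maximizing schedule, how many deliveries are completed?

Take jobs in profit order; each goes to the latest open slot no later than its deadline.
Profit order: F=62 D=58 E=56 G=55 H=43 C=32 B=30 A=25
Assign: F→slot 2, D→slot 5, E→slot 4, G→slot 3, H→slot 1, C skipped, B skipped, A skipped.
Slots: [1:H] [2:F] [3:G] [4:E] [5:D]
5 of 8 scheduled.

5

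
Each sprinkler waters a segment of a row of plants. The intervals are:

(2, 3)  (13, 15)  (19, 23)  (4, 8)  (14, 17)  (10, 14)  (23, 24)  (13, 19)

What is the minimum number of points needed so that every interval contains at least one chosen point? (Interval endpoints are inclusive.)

By right end: [2,3]  [4,8]  [10,14]  [13,15]  [14,17]  [13,19]  [19,23]  [23,24]
[2,3] uncovered → point at 3; [4,8] uncovered → point at 8; [10,14] uncovered → point at 14; [19,23] uncovered → point at 23.
Points: 3, 8, 14, 23 (4 total).

4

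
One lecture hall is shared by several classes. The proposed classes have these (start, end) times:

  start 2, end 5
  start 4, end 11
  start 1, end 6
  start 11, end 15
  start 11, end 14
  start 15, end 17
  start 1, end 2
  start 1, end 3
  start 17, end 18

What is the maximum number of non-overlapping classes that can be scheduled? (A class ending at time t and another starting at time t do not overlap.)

Order by finish time; keep every interval that doesn't clash with the previous kept one.
By end time: (1,2), (1,3), (2,5), (1,6), (4,11), (11,14), (11,15), (15,17), (17,18).
Pick (1,2); next start ≥ 2 → (2,5); next start ≥ 5 → (11,14); next start ≥ 14 → (15,17); next start ≥ 17 → (17,18).
Selected 5 classes.

5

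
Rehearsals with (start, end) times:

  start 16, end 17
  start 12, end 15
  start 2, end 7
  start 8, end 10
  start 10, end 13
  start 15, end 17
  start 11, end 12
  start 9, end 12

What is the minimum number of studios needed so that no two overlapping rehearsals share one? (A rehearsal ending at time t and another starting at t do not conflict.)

3

Count concurrent intervals with a sweep; the peak is the room count.
starts: [2, 8, 9, 10, 11, 12, 15, 16]
ends:   [7, 10, 12, 12, 13, 15, 17, 17]
s2→1 e7→0 s8→1 s9→2 e10→1 s10→2 s11→3  — peak 3.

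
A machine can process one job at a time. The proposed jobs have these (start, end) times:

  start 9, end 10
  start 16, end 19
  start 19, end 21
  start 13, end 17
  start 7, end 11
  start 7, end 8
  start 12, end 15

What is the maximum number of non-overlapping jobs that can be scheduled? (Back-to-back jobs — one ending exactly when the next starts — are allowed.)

5

Sort by end time and greedily take each interval whose start is ≥ the last chosen end.
Sorted by end: (7,8)  (9,10)  (7,11)  (12,15)  (13,17)  (16,19)  (19,21)
take (7,8); take (9,10); take (12,15); skip (13,17); take (16,19); take (19,21).
Selected 5 jobs.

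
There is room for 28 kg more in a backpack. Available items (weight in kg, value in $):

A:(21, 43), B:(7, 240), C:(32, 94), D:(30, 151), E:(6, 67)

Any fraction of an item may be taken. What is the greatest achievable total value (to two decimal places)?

Greedy by value/weight ratio, highest first.
Order: B (240/7=34.29) > E (67/6=11.17) > D (151/30=5.03) > C (94/32=2.94) > A (43/21=2.05)
Fill: take B (7 @ 240) → take E (6 @ 67) → take 15/30 of D → 75.50; 28/28 used.
Total value = 382.50

382.50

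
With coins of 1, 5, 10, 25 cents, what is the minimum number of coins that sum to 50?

50 = 2×25
Total coins = 2 = 2

2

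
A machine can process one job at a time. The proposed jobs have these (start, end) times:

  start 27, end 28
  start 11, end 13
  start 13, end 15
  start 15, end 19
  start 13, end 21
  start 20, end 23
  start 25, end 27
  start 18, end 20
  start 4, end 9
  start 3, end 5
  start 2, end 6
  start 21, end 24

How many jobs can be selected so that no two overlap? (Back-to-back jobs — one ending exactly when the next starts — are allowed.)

By end time: (3,5), (2,6), (4,9), (11,13), (13,15), (15,19), (18,20), (13,21), (20,23), (21,24), (25,27), (27,28).
Pick (3,5); next start ≥ 5 → (11,13); next start ≥ 13 → (13,15); next start ≥ 15 → (15,19); next start ≥ 19 → (20,23); next start ≥ 23 → (25,27); next start ≥ 27 → (27,28).
Selected 7 jobs.

7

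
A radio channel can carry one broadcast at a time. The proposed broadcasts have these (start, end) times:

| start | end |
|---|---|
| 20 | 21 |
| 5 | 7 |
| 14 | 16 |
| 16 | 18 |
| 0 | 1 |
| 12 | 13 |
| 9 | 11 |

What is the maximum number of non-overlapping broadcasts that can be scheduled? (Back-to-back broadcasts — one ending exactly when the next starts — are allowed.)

7

Order by finish time; keep every interval that doesn't clash with the previous kept one.
By end time: (0,1), (5,7), (9,11), (12,13), (14,16), (16,18), (20,21).
Pick (0,1); next start ≥ 1 → (5,7); next start ≥ 7 → (9,11); next start ≥ 11 → (12,13); next start ≥ 13 → (14,16); next start ≥ 16 → (16,18); next start ≥ 18 → (20,21).
Selected 7 broadcasts.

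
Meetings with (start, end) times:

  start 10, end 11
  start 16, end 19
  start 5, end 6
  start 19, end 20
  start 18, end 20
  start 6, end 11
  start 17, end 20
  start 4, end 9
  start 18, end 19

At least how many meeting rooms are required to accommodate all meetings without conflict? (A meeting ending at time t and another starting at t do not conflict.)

starts: [4, 5, 6, 10, 16, 17, 18, 18, 19]
ends:   [6, 9, 11, 11, 19, 19, 20, 20, 20]
s4→1 s5→2 e6→1 s6→2 e9→1 s10→2 e11→1 e11→0 s16→1 s17→2 s18→3 s18→4  — peak 4.

4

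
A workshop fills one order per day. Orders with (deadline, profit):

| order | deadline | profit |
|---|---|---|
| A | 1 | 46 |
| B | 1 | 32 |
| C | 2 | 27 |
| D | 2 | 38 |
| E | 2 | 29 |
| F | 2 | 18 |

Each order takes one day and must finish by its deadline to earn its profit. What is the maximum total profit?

Profit order: A=46 D=38 B=32 E=29 C=27 F=18
Assign: A→slot 1, D→slot 2, B skipped, E skipped, C skipped, F skipped.
Slots: [1:A] [2:D]
Profit = 46 + 38 = 84

84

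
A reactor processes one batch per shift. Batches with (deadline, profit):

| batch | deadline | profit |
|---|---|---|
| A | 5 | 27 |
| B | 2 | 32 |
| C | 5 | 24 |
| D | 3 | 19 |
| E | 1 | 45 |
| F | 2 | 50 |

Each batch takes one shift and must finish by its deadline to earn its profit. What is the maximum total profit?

165

By profit: F(d2,50), E(d1,45), B(d2,32), A(d5,27), C(d5,24), D(d3,19)
F→slot 2; E→slot 1; B skipped; A→slot 5; C→slot 4; D→slot 3.
Profit = 45 + 50 + 19 + 24 + 27 = 165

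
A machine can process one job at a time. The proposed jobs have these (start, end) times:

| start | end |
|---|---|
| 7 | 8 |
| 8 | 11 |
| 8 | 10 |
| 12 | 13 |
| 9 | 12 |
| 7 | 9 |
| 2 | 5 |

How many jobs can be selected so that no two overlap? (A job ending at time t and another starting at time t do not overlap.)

4

Greedy by earliest finish: after sorting by end time, pick each interval compatible with the last pick.
By end time: (2,5), (7,8), (7,9), (8,10), (8,11), (9,12), (12,13).
Pick (2,5); next start ≥ 5 → (7,8); next start ≥ 8 → (8,10); next start ≥ 10 → (12,13).
Selected 4 jobs.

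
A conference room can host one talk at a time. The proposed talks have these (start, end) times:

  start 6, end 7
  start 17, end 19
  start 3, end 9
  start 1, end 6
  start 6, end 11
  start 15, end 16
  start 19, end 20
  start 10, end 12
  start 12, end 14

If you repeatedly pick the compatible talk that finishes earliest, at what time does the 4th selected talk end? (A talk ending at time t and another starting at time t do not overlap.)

14

Greedy by earliest finish: after sorting by end time, pick each interval compatible with the last pick.
By end time: (1,6), (6,7), (3,9), (6,11), (10,12), (12,14), (15,16), (17,19), (19,20).
Pick (1,6); next start ≥ 6 → (6,7); next start ≥ 7 → (10,12); next start ≥ 12 → (12,14); next start ≥ 14 → (15,16); next start ≥ 16 → (17,19); next start ≥ 19 → (19,20).
Selected: (1,6) (6,7) (10,12) (12,14) (15,16) (17,19) (19,20)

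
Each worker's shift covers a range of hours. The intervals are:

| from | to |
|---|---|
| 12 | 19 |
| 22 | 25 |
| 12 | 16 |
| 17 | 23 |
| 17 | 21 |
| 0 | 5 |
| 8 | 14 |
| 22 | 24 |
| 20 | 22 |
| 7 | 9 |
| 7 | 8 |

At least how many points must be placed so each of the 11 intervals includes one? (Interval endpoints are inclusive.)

5

By right end: [0,5]  [7,8]  [7,9]  [8,14]  [12,16]  [12,19]  [17,21]  [20,22]  [17,23]  [22,24]  [22,25]
[0,5] uncovered → point at 5; [7,8] uncovered → point at 8; [12,16] uncovered → point at 16; [17,21] uncovered → point at 21; [22,24] uncovered → point at 24.
Points: 5, 8, 16, 21, 24 (5 total).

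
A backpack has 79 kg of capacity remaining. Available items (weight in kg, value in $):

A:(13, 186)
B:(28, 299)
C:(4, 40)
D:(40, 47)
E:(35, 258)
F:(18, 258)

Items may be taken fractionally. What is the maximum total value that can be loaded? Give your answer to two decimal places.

900.94

Order: F (258/18=14.33) > A (186/13=14.31) > B (299/28=10.68) > C (40/4=10.00) > E (258/35=7.37) > D (47/40=1.18)
Fill: take F (18 @ 258) → take A (13 @ 186) → take B (28 @ 299) → take C (4 @ 40) → take 16/35 of E → 117.94; 79/79 used.
Total value = 900.94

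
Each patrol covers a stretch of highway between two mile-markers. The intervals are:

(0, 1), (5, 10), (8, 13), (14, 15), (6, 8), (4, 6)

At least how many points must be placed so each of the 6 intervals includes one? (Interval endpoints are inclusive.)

4

Sorted: [0,1] [4,6] [6,8] [5,10] [8,13] [14,15]
{[0,1]} hit by 1; {[4,6],[6,8],[5,10]} hit by 6; {[8,13]} hit by 13; {[14,15]} hit by 15.
Points: 1, 6, 13, 15 (4 total).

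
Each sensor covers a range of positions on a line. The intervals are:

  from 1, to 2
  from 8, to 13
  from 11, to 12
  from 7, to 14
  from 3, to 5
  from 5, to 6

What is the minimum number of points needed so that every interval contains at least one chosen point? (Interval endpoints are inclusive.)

3

Sort by right endpoint; whenever an interval is uncovered, place a point at its right end.
Sorted: [1,2] [3,5] [5,6] [11,12] [8,13] [7,14]
{[1,2]} hit by 2; {[3,5],[5,6]} hit by 5; {[11,12],[8,13],[7,14]} hit by 12.
Points: 2, 5, 12 (3 total).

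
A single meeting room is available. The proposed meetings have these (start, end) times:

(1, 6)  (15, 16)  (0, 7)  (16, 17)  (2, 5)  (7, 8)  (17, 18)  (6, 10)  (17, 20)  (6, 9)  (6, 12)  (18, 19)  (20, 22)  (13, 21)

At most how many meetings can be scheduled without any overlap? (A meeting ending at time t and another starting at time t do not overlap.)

7

Sorted by end: (2,5)  (1,6)  (0,7)  (7,8)  (6,9)  (6,10)  (6,12)  (15,16)  (16,17)  (17,18)  (18,19)  (17,20)  (13,21)  (20,22)
take (2,5); skip (1,6); take (7,8); skip (6,10); take (15,16); take (16,17); take (17,18); take (18,19); take (20,22).
Selected 7 meetings.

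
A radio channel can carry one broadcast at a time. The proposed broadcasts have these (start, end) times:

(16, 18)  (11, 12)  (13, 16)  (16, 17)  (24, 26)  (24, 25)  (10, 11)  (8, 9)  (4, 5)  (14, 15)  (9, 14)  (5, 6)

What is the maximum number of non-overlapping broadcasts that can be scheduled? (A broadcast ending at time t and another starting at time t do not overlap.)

Order by finish time; keep every interval that doesn't clash with the previous kept one.
By end time: (4,5), (5,6), (8,9), (10,11), (11,12), (9,14), (14,15), (13,16), (16,17), (16,18), (24,25), (24,26).
Pick (4,5); next start ≥ 5 → (5,6); next start ≥ 6 → (8,9); next start ≥ 9 → (10,11); next start ≥ 11 → (11,12); next start ≥ 12 → (14,15); next start ≥ 15 → (16,17); next start ≥ 17 → (24,25).
Selected 8 broadcasts.

8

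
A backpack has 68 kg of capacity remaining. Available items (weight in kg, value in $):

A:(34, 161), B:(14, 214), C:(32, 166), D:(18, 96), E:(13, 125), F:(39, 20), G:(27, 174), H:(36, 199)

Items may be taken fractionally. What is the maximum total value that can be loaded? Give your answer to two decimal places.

Ratios (sorted): B 15.29, E 9.62, G 6.44, H 5.53, D 5.33, C 5.19, A 4.74, F 0.51
take B (14 @ 214); take E (13 @ 125); take G (27 @ 174); take 14/36 of H → 77.39. Capacity used 68/68.
Total value = 590.39

590.39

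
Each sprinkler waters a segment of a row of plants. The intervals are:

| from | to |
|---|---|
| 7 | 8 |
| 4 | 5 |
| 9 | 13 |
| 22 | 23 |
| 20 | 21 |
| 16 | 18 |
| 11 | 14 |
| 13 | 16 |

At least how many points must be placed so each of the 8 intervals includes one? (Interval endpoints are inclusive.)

6

Sort by right endpoint; whenever an interval is uncovered, place a point at its right end.
By right end: [4,5]  [7,8]  [9,13]  [11,14]  [13,16]  [16,18]  [20,21]  [22,23]
[4,5] uncovered → point at 5; [7,8] uncovered → point at 8; [9,13] uncovered → point at 13; [16,18] uncovered → point at 18; [20,21] uncovered → point at 21; [22,23] uncovered → point at 23.
Points: 5, 8, 13, 18, 21, 23 (6 total).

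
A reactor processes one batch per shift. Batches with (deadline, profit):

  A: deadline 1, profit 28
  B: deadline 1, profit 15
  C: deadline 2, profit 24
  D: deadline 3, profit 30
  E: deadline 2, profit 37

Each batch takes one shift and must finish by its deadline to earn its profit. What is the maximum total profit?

Take jobs in profit order; each goes to the latest open slot no later than its deadline.
Profit order: E=37 D=30 A=28 C=24 B=15
Assign: E→slot 2, D→slot 3, A→slot 1, C skipped, B skipped.
Slots: [1:A] [2:E] [3:D]
Profit = 28 + 37 + 30 = 95

95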